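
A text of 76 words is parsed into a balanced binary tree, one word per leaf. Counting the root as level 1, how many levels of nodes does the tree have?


In a balanced binary tree with n leaves the deepest leaf is ceil(log2(n)) edges below the root,
so counting node levels inclusive of root and leaves gives ceil(log2(n)) + 1 levels.
log2(76) = 6.2479
ceil(6.2479) = 7
levels = 7 + 1 = 8

8


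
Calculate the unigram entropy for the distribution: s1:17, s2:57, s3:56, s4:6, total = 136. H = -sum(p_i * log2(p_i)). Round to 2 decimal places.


Computing entropy H = -sum(p_i * log2(p_i)):
  s1: p = 17/136 = 0.1250, -p*log2(p) = 0.3750
  s2: p = 57/136 = 0.4191, -p*log2(p) = 0.5258
  s3: p = 56/136 = 0.4118, -p*log2(p) = 0.5271
  s4: p = 6/136 = 0.0441, -p*log2(p) = 0.1986
H = sum of terms = 1.6265
Rounded to 2 decimals: 1.63

1.63


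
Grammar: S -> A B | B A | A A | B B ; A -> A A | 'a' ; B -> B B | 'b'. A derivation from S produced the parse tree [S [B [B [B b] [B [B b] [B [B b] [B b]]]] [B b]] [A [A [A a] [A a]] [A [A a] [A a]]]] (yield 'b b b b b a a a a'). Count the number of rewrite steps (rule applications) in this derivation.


Every bracketed nonterminal node [X ...] in the tree is produced by exactly one rule application.
Reading the tree off as a leftmost derivation:
  Step 1: S  =>  B A   (applied S -> B A)
  Step 2: B A  =>  B B A   (applied B -> B B)
  Step 3: B B A  =>  B B B A   (applied B -> B B)
  Step 4: B B B A  =>  b B B A   (applied B -> b)
  Step 5: b B B A  =>  b B B B A   (applied B -> B B)
  Step 6: b B B B A  =>  b b B B A   (applied B -> b)
  Step 7: b b B B A  =>  b b B B B A   (applied B -> B B)
  Step 8: b b B B B A  =>  b b b B B A   (applied B -> b)
  Step 9: b b b B B A  =>  b b b b B A   (applied B -> b)
  Step 10: b b b b B A  =>  b b b b b A   (applied B -> b)
  Step 11: b b b b b A  =>  b b b b b A A   (applied A -> A A)
  Step 12: b b b b b A A  =>  b b b b b A A A   (applied A -> A A)
  Step 13: b b b b b A A A  =>  b b b b b a A A   (applied A -> a)
  Step 14: b b b b b a A A  =>  b b b b b a a A   (applied A -> a)
  Step 15: b b b b b a a A  =>  b b b b b a a A A   (applied A -> A A)
  Step 16: b b b b b a a A A  =>  b b b b b a a a A   (applied A -> a)
  Step 17: b b b b b a a a A  =>  b b b b b a a a a   (applied A -> a)
Final yield: b b b b b a a a a
Total rewrite steps: 17

17


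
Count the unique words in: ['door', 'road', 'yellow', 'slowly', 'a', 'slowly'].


Listing all tokens and tracking unique types:
  Token 1: 'door' -> NEW (unique so far: 1)
  Token 2: 'road' -> NEW (unique so far: 2)
  Token 3: 'yellow' -> NEW (unique so far: 3)
  Token 4: 'slowly' -> NEW (unique so far: 4)
  Token 5: 'a' -> NEW (unique so far: 5)
  Token 6: 'slowly' -> duplicate (unique so far: 5)
Unique types: ('a', 'door', 'road', 'slowly', 'yellow')
Vocabulary size: 5

5


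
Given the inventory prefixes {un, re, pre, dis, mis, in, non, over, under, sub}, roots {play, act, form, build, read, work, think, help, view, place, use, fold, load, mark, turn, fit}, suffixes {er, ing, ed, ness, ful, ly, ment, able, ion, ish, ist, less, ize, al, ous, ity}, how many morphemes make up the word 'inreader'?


Segmenting 'inreader' against the inventory:
  'in' -> prefix (morpheme 1)
  'read' -> root (morpheme 2)
  'er' -> suffix (morpheme 3)
Total morphemes: 3

3


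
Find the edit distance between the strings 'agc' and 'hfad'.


Building DP table for s1='agc' (len 3) and s2='hfad' (len 4):
       h  f  a  d
    0  1  2  3  4
  a 1  1  2  2  3
  g 2  2  2  3  3
  c 3  3  3  3  4
Edit distance = dp[3][4] = 4

4


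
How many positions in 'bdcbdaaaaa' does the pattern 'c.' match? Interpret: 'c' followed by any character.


Pattern: c. means 'c' followed by any character.
Scanning 'bdcbdaaaaa' position-by-position:
  Pos 0: window 'bd' -> no
  Pos 1: window 'dc' -> no
  Pos 2: window 'cb' -> MATCH
  Pos 3: window 'bd' -> no
  Pos 4: window 'da' -> no
  Pos 5: window 'aa' -> no
  Pos 6: window 'aa' -> no
  Pos 7: window 'aa' -> no
  Pos 8: window 'aa' -> no
  Pos 9: window 'a' -> no
Total matches: 1

1


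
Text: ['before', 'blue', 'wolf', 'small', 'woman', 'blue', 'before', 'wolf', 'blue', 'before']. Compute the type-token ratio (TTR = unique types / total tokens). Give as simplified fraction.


Tokens: 10
Unique types: ('before', 'blue', 'small', 'wolf', 'woman') = 5
TTR = 5/10
Simplify: divide both by 5 -> 1/2
TTR = 1/2

1/2


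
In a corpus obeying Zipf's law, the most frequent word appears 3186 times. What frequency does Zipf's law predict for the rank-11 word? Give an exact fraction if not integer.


Zipf's law: freq(rank) = f1 / rank
f1 = 3186, rank = 11
freq = 3186 / 11
GCD(3186, 11) = 1
Simplified: 3186/11

3186/11


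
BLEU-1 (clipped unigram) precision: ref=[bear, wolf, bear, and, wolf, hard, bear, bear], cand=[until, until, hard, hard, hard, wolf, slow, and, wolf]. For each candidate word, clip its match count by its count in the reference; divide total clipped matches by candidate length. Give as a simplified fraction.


Reference word counts: {'and': 1, 'bear': 4, 'hard': 1, 'wolf': 2}
Checking each candidate word (with clipping):
  'until' -> not in reference -> no match (matches: 0)
  'until' -> not in reference -> no match (matches: 0)
  'hard' -> in reference (ref count 1, used 1/1) -> match (matches: 1)
  'hard' -> ref count 1 already used up (1/1) -> clipped, no match (matches: 1)
  'hard' -> ref count 1 already used up (1/1) -> clipped, no match (matches: 1)
  'wolf' -> in reference (ref count 2, used 1/2) -> match (matches: 2)
  'slow' -> not in reference -> no match (matches: 2)
  'and' -> in reference (ref count 1, used 1/1) -> match (matches: 3)
  'wolf' -> in reference (ref count 2, used 2/2) -> match (matches: 4)
Clipped matches: 4, Candidate length: 9
Precision = 4/9

4/9


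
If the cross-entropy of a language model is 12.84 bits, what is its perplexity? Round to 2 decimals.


Perplexity formula: PP = 2^H
H = 12.84
PP = 2^12.84
Decompose: 2^12.84 = 2^12 * 2^0.84
2^12 = 4096, 2^0.84 ~ 1.7900501
PP ~ 4096 * 1.7900501 = 7332.0452096
Rounded to 2 decimals: 7332.05

7332.05


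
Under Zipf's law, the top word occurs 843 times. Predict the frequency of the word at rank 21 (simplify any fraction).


Zipf's law: freq(rank) = f1 / rank
f1 = 843, rank = 21
freq = 843 / 21
GCD(843, 21) = 3
Simplified: 281/7

281/7


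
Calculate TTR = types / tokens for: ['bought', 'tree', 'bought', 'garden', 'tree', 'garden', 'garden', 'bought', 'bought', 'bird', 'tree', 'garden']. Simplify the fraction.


Tokens: 12
Unique types: ('bird', 'bought', 'garden', 'tree') = 4
TTR = 4/12
Simplify: divide both by 4 -> 1/3
TTR = 1/3

1/3


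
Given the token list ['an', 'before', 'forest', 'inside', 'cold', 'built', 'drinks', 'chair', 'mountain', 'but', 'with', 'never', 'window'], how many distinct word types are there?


Listing all tokens and tracking unique types:
  Token 1: 'an' -> NEW (unique so far: 1)
  Token 2: 'before' -> NEW (unique so far: 2)
  Token 3: 'forest' -> NEW (unique so far: 3)
  Token 4: 'inside' -> NEW (unique so far: 4)
  Token 5: 'cold' -> NEW (unique so far: 5)
  Token 6: 'built' -> NEW (unique so far: 6)
  Token 7: 'drinks' -> NEW (unique so far: 7)
  Token 8: 'chair' -> NEW (unique so far: 8)
  Token 9: 'mountain' -> NEW (unique so far: 9)
  Token 10: 'but' -> NEW (unique so far: 10)
  Token 11: 'with' -> NEW (unique so far: 11)
  Token 12: 'never' -> NEW (unique so far: 12)
  Token 13: 'window' -> NEW (unique so far: 13)
Unique types: ('an', 'before', 'built', 'but', 'chair', 'cold', 'drinks', 'forest', 'inside', 'mountain', 'never', 'window', 'with')
Vocabulary size: 13

13


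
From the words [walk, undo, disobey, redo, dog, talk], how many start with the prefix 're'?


Checking each word for prefix 're':
  'walk' -> no (count: 0)
  'undo' -> no (count: 0)
  'disobey' -> no (count: 0)
  'redo' -> YES, starts with 're' (count: 1)
  'dog' -> no (count: 1)
  'talk' -> no (count: 1)
Total with prefix 're': 1

1


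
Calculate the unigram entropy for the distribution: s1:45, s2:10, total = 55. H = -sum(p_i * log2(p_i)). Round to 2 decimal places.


Computing entropy H = -sum(p_i * log2(p_i)):
  s1: p = 45/55 = 0.8182, -p*log2(p) = 0.2369
  s2: p = 10/55 = 0.1818, -p*log2(p) = 0.4472
H = sum of terms = 0.6841
Rounded to 2 decimals: 0.68

0.68


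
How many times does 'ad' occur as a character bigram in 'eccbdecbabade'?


Scanning 'eccbdecbabade' for bigram 'ad':
  Position 0: 'ec' -> no
  Position 1: 'cc' -> no
  Position 2: 'cb' -> no
  Position 3: 'bd' -> no
  Position 4: 'de' -> no
  Position 5: 'ec' -> no
  Position 6: 'cb' -> no
  Position 7: 'ba' -> no
  Position 8: 'ab' -> no
  Position 9: 'ba' -> no
  Position 10: 'ad' -> MATCH
  Position 11: 'de' -> no
Total matches: 1

1


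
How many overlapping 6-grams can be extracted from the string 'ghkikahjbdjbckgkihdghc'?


String 'ghkikahjbdjbckgkihdghc' has length L = 22.
Number of overlapping n-grams = L - n + 1
Substituting: 22 - 6 + 1 = 17

17


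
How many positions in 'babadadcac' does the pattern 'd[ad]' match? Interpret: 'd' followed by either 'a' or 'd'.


Pattern: d[ad] means 'd' followed by either 'a' or 'd'.
Scanning 'babadadcac' position-by-position:
  Pos 0: window 'ba' -> no
  Pos 1: window 'ab' -> no
  Pos 2: window 'ba' -> no
  Pos 3: window 'ad' -> no
  Pos 4: window 'da' -> MATCH
  Pos 5: window 'ad' -> no
  Pos 6: window 'dc' -> no
  Pos 7: window 'ca' -> no
  Pos 8: window 'ac' -> no
  Pos 9: window 'c' -> no
Total matches: 1

1


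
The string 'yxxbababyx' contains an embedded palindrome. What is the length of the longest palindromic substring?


Scanning 'yxxbababyx' for palindromic substrings.
Substring at positions 3-7: 'babab'.
Check: reverse('babab') = 'babab' -> palindrome confirmed.
Neighbouring characters ('x' / 'y') break symmetry, so it cannot extend further.
No longer palindromic substring exists; longest length = 5

5


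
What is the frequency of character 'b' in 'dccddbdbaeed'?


Scanning 'dccddbdbaeed' for 'b':
  Position 5: 'b' -> MATCH (count: 1)
  Position 7: 'b' -> MATCH (count: 2)
Total occurrences of 'b': 2

2


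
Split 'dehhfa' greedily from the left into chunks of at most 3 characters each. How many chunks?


'dehhfa' has 6 characters.
Chunking with max size 3:
  Chunk 1: 'deh' (positions 0-2)
  Chunk 2: 'hfa' (positions 3-5)
Total chunks: ceil(6 / 3) = 2

2


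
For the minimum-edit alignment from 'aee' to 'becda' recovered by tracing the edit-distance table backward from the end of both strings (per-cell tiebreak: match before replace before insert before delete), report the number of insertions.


Edit distance = 4. Backtracking from cell (3, 5) with preference match > replace > insert > delete,
then listing the resulting alignment 'aee' -> 'becda' left to right:
  Step 1: replace a->b
  Step 2: keep 'e'
  Step 3: insert 'c' [insertion #1]
  Step 4: insert 'd' [insertion #2]
  Step 5: replace e->a
Total insertions: 2

2


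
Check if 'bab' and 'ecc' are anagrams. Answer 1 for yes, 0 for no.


Sort characters of 'bab': 'abb'
Sort characters of 'ecc': 'cce'
Sorted forms differ -> they are NOT anagrams
Result: 0

0


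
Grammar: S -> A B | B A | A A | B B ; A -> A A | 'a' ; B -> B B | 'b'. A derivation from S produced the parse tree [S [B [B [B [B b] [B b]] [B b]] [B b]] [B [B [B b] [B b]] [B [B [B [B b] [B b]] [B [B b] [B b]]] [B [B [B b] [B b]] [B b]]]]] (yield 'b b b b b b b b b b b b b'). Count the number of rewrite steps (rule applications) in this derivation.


Every bracketed nonterminal node [X ...] in the tree is produced by exactly one rule application.
Reading the tree off as a leftmost derivation:
  Step 1: S  =>  B B   (applied S -> B B)
  Step 2: B B  =>  B B B   (applied B -> B B)
  Step 3: B B B  =>  B B B B   (applied B -> B B)
  Step 4: B B B B  =>  B B B B B   (applied B -> B B)
  Step 5: B B B B B  =>  b B B B B   (applied B -> b)
  Step 6: b B B B B  =>  b b B B B   (applied B -> b)
  Step 7: b b B B B  =>  b b b B B   (applied B -> b)
  Step 8: b b b B B  =>  b b b b B   (applied B -> b)
  Step 9: b b b b B  =>  b b b b B B   (applied B -> B B)
  Step 10: b b b b B B  =>  b b b b B B B   (applied B -> B B)
  Step 11: b b b b B B B  =>  b b b b b B B   (applied B -> b)
  Step 12: b b b b b B B  =>  b b b b b b B   (applied B -> b)
  Step 13: b b b b b b B  =>  b b b b b b B B   (applied B -> B B)
  Step 14: b b b b b b B B  =>  b b b b b b B B B   (applied B -> B B)
  Step 15: b b b b b b B B B  =>  b b b b b b B B B B   (applied B -> B B)
  Step 16: b b b b b b B B B B  =>  b b b b b b b B B B   (applied B -> b)
  Step 17: b b b b b b b B B B  =>  b b b b b b b b B B   (applied B -> b)
  Step 18: b b b b b b b b B B  =>  b b b b b b b b B B B   (applied B -> B B)
  Step 19: b b b b b b b b B B B  =>  b b b b b b b b b B B   (applied B -> b)
  Step 20: b b b b b b b b b B B  =>  b b b b b b b b b b B   (applied B -> b)
  Step 21: b b b b b b b b b b B  =>  b b b b b b b b b b B B   (applied B -> B B)
  Step 22: b b b b b b b b b b B B  =>  b b b b b b b b b b B B B   (applied B -> B B)
  Step 23: b b b b b b b b b b B B B  =>  b b b b b b b b b b b B B   (applied B -> b)
  Step 24: b b b b b b b b b b b B B  =>  b b b b b b b b b b b b B   (applied B -> b)
  Step 25: b b b b b b b b b b b b B  =>  b b b b b b b b b b b b b   (applied B -> b)
Final yield: b b b b b b b b b b b b b
Total rewrite steps: 25

25


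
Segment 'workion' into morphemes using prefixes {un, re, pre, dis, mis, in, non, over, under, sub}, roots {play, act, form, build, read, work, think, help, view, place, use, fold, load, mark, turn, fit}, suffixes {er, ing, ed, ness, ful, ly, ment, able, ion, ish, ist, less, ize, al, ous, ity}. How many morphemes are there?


Segmenting 'workion' against the inventory:
  'work' -> root (morpheme 1)
  'ion' -> suffix (morpheme 2)
Total morphemes: 2

2


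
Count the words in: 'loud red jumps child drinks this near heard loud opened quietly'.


Counting words by splitting on spaces:
  Word 1: 'loud'
  Word 2: 'red'
  Word 3: 'jumps'
  Word 4: 'child'
  Word 5: 'drinks'
  Word 6: 'this'
  Word 7: 'near'
  Word 8: 'heard'
  Word 9: 'loud'
  Word 10: 'opened'
  Word 11: 'quietly'
Total words: 11

11


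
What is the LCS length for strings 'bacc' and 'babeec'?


DP table for LCS of 'bacc' and 'babeec':
       b  a  b  e  e  c
    0  0  0  0  0  0  0
  b 0  1  1  1  1  1  1
  a 0  1  2  2  2  2  2
  c 0  1  2  2  2  2  3
  c 0  1  2  2  2  2  3
LCS: 'bac'
LCS length = 3

3


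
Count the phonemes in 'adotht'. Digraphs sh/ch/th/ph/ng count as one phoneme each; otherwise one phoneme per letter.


Parsing 'adotht' greedily, digraphs first:
  'a' -> vowel phoneme (phonemes so far: 1)
  'd' -> consonant phoneme (phonemes so far: 2)
  'o' -> vowel phoneme (phonemes so far: 3)
  'th' -> digraph (1 consonant phoneme) (phonemes so far: 4)
  't' -> consonant phoneme (phonemes so far: 5)
Total phonemes: 5

5


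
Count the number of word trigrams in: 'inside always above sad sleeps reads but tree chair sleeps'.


Word trigrams from [10] words:
  Trigram 1: (inside always above)
  Trigram 2: (always above sad)
  Trigram 3: (above sad sleeps)
  Trigram 4: (sad sleeps reads)
  Trigram 5: (sleeps reads but)
  Trigram 6: (reads but tree)
  Trigram 7: (but tree chair)
  Trigram 8: (tree chair sleeps)
Total word trigrams: 10 - 2 = 8

8


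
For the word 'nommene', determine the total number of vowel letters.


Scanning each character of 'nommene':
  Position 1: 'n' -> consonant (running count: 0)
  Position 2: 'o' -> vowel (running count: 1)
  Position 3: 'm' -> consonant (running count: 1)
  Position 4: 'm' -> consonant (running count: 1)
  Position 5: 'e' -> vowel (running count: 2)
  Position 6: 'n' -> consonant (running count: 2)
  Position 7: 'e' -> vowel (running count: 3)
Total vowels: 3

3


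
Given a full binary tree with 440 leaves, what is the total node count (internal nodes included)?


Leaf nodes (terminals): 440
Internal nodes = n - 1 = 440 - 1 = 439
Total = leaves + internal = 440 + 439 = 879

879


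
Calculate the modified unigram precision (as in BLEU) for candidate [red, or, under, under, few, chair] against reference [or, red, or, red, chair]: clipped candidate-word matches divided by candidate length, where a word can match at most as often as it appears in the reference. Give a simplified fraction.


Reference word counts: {'chair': 1, 'or': 2, 'red': 2}
Checking each candidate word (with clipping):
  'red' -> in reference (ref count 2, used 1/2) -> match (matches: 1)
  'or' -> in reference (ref count 2, used 1/2) -> match (matches: 2)
  'under' -> not in reference -> no match (matches: 2)
  'under' -> not in reference -> no match (matches: 2)
  'few' -> not in reference -> no match (matches: 2)
  'chair' -> in reference (ref count 1, used 1/1) -> match (matches: 3)
Clipped matches: 3, Candidate length: 6
Precision = 3/6 = 1/2

1/2


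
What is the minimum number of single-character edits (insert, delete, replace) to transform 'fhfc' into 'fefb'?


Building DP table for s1='fhfc' (len 4) and s2='fefb' (len 4):
       f  e  f  b
    0  1  2  3  4
  f 1  0  1  2  3
  h 2  1  1  2  3
  f 3  2  2  1  2
  c 4  3  3  2  2
Edit distance = dp[4][4] = 2

2


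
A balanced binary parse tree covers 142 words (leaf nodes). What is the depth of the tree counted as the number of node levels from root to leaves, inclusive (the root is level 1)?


In a balanced binary tree with n leaves the deepest leaf is ceil(log2(n)) edges below the root,
so counting node levels inclusive of root and leaves gives ceil(log2(n)) + 1 levels.
log2(142) = 7.1497
ceil(7.1497) = 8
levels = 8 + 1 = 9

9


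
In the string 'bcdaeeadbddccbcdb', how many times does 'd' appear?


Scanning 'bcdaeeadbddccbcdb' for 'd':
  Position 2: 'd' -> MATCH (count: 1)
  Position 7: 'd' -> MATCH (count: 2)
  Position 9: 'd' -> MATCH (count: 3)
  Position 10: 'd' -> MATCH (count: 4)
  Position 15: 'd' -> MATCH (count: 5)
Total occurrences of 'd': 5

5


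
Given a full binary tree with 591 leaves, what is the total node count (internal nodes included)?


Leaf nodes (terminals): 591
Internal nodes = n - 1 = 591 - 1 = 590
Total = leaves + internal = 591 + 590 = 1181

1181


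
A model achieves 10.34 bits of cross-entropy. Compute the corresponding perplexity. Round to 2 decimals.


Perplexity formula: PP = 2^H
H = 10.34
PP = 2^10.34
Decompose: 2^10.34 = 2^10 * 2^0.34
2^10 = 1024, 2^0.34 ~ 1.2657566
PP ~ 1024 * 1.2657566 = 1296.1347584
Rounded to 2 decimals: 1296.13

1296.13


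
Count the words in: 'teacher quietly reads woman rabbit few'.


Counting words by splitting on spaces:
  Word 1: 'teacher'
  Word 2: 'quietly'
  Word 3: 'reads'
  Word 4: 'woman'
  Word 5: 'rabbit'
  Word 6: 'few'
Total words: 6

6


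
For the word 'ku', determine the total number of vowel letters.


Scanning each character of 'ku':
  Position 1: 'k' -> consonant (running count: 0)
  Position 2: 'u' -> vowel (running count: 1)
Total vowels: 1

1


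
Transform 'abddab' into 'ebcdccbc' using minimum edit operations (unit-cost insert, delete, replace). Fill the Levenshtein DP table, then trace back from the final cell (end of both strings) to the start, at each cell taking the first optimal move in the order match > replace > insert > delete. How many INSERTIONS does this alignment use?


Edit distance = 5. Backtracking from cell (6, 8) with preference match > replace > insert > delete,
then listing the resulting alignment 'abddab' -> 'ebcdccbc' left to right:
  Step 1: replace a->e
  Step 2: keep 'b'
  Step 3: insert 'c' [insertion #1]
  Step 4: keep 'd'
  Step 5: replace d->c
  Step 6: replace a->c
  Step 7: keep 'b'
  Step 8: insert 'c' [insertion #2]
Total insertions: 2

2


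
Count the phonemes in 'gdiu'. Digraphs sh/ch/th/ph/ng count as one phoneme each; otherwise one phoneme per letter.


Parsing 'gdiu' greedily, digraphs first:
  'g' -> consonant phoneme (phonemes so far: 1)
  'd' -> consonant phoneme (phonemes so far: 2)
  'i' -> vowel phoneme (phonemes so far: 3)
  'u' -> vowel phoneme (phonemes so far: 4)
Total phonemes: 4

4


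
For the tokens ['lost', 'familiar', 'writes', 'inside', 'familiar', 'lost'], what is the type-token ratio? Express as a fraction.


Tokens: 6
Unique types: ('familiar', 'inside', 'lost', 'writes') = 4
TTR = 4/6
Simplify: divide both by 2 -> 2/3
TTR = 2/3

2/3


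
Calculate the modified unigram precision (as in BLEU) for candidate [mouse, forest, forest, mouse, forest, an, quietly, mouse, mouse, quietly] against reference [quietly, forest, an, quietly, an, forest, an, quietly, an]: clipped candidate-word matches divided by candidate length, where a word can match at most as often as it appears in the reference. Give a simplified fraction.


Reference word counts: {'an': 4, 'forest': 2, 'quietly': 3}
Checking each candidate word (with clipping):
  'mouse' -> not in reference -> no match (matches: 0)
  'forest' -> in reference (ref count 2, used 1/2) -> match (matches: 1)
  'forest' -> in reference (ref count 2, used 2/2) -> match (matches: 2)
  'mouse' -> not in reference -> no match (matches: 2)
  'forest' -> ref count 2 already used up (2/2) -> clipped, no match (matches: 2)
  'an' -> in reference (ref count 4, used 1/4) -> match (matches: 3)
  'quietly' -> in reference (ref count 3, used 1/3) -> match (matches: 4)
  'mouse' -> not in reference -> no match (matches: 4)
  'mouse' -> not in reference -> no match (matches: 4)
  'quietly' -> in reference (ref count 3, used 2/3) -> match (matches: 5)
Clipped matches: 5, Candidate length: 10
Precision = 5/10 = 1/2

1/2


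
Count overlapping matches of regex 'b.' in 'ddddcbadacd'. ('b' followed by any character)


Pattern: b. means 'b' followed by any character.
Scanning 'ddddcbadacd' position-by-position:
  Pos 0: window 'dd' -> no
  Pos 1: window 'dd' -> no
  Pos 2: window 'dd' -> no
  Pos 3: window 'dc' -> no
  Pos 4: window 'cb' -> no
  Pos 5: window 'ba' -> MATCH
  Pos 6: window 'ad' -> no
  Pos 7: window 'da' -> no
  Pos 8: window 'ac' -> no
  Pos 9: window 'cd' -> no
  Pos 10: window 'd' -> no
Total matches: 1

1


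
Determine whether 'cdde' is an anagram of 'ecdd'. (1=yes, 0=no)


Sort characters of 'cdde': 'cdde'
Sort characters of 'ecdd': 'cdde'
Sorted forms match -> they ARE anagrams
Result: 1

1


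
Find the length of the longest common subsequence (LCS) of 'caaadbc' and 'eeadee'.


DP table for LCS of 'caaadbc' and 'eeadee':
       e  e  a  d  e  e
    0  0  0  0  0  0  0
  c 0  0  0  0  0  0  0
  a 0  0  0  1  1  1  1
  a 0  0  0  1  1  1  1
  a 0  0  0  1  1  1  1
  d 0  0  0  1  2  2  2
  b 0  0  0  1  2  2  2
  c 0  0  0  1  2  2  2
LCS: 'ad'
LCS length = 2

2


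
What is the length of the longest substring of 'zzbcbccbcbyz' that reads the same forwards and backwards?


Scanning 'zzbcbccbcbyz' for palindromic substrings.
Substring at positions 2-9: 'bcbccbcb'.
Check: reverse('bcbccbcb') = 'bcbccbcb' -> palindrome confirmed.
Neighbouring characters ('z' / 'y') break symmetry, so it cannot extend further.
No longer palindromic substring exists; longest length = 8

8


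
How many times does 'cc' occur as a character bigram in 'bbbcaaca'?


Scanning 'bbbcaaca' for bigram 'cc':
  Position 0: 'bb' -> no
  Position 1: 'bb' -> no
  Position 2: 'bc' -> no
  Position 3: 'ca' -> no
  Position 4: 'aa' -> no
  Position 5: 'ac' -> no
  Position 6: 'ca' -> no
Total matches: 0

0


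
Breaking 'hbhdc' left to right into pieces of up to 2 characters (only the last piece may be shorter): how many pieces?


'hbhdc' has 5 characters.
Chunking with max size 2:
  Chunk 1: 'hb' (positions 0-1)
  Chunk 2: 'hd' (positions 2-3)
  Chunk 3: 'c' (positions 4-4)
Total chunks: ceil(5 / 2) = 3

3


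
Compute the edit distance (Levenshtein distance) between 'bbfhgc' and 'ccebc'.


Building DP table for s1='bbfhgc' (len 6) and s2='ccebc' (len 5):
       c  c  e  b  c
    0  1  2  3  4  5
  b 1  1  2  3  3  4
  b 2  2  2  3  3  4
  f 3  3  3  3  4  4
  h 4  4  4  4  4  5
  g 5  5  5  5  5  5
  c 6  5  5  6  6  5
Edit distance = dp[6][5] = 5

5


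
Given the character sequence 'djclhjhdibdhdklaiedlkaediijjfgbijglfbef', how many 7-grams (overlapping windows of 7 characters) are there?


String 'djclhjhdibdhdklaiedlkaediijjfgbijglfbef' has length L = 39.
Number of overlapping n-grams = L - n + 1
Substituting: 39 - 7 + 1 = 33

33


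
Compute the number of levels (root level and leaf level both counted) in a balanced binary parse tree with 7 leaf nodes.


In a balanced binary tree with n leaves the deepest leaf is ceil(log2(n)) edges below the root,
so counting node levels inclusive of root and leaves gives ceil(log2(n)) + 1 levels.
log2(7) = 2.8074
ceil(2.8074) = 3
levels = 3 + 1 = 4

4


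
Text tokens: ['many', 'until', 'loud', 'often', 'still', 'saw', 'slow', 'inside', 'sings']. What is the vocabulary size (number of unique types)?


Listing all tokens and tracking unique types:
  Token 1: 'many' -> NEW (unique so far: 1)
  Token 2: 'until' -> NEW (unique so far: 2)
  Token 3: 'loud' -> NEW (unique so far: 3)
  Token 4: 'often' -> NEW (unique so far: 4)
  Token 5: 'still' -> NEW (unique so far: 5)
  Token 6: 'saw' -> NEW (unique so far: 6)
  Token 7: 'slow' -> NEW (unique so far: 7)
  Token 8: 'inside' -> NEW (unique so far: 8)
  Token 9: 'sings' -> NEW (unique so far: 9)
Unique types: ('inside', 'loud', 'many', 'often', 'saw', 'sings', 'slow', 'still', 'until')
Vocabulary size: 9

9


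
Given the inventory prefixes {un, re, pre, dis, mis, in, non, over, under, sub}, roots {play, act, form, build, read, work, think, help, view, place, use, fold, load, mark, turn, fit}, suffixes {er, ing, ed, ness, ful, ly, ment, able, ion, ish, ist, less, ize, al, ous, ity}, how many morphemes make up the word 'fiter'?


Segmenting 'fiter' against the inventory:
  'fit' -> root (morpheme 1)
  'er' -> suffix (morpheme 2)
Total morphemes: 2

2


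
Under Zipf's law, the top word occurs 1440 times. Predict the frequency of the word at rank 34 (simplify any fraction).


Zipf's law: freq(rank) = f1 / rank
f1 = 1440, rank = 34
freq = 1440 / 34
GCD(1440, 34) = 2
Simplified: 720/17

720/17


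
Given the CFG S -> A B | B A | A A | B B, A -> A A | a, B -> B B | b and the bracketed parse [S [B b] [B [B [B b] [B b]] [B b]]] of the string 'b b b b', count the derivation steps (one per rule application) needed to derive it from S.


Every bracketed nonterminal node [X ...] in the tree is produced by exactly one rule application.
Reading the tree off as a leftmost derivation:
  Step 1: S  =>  B B   (applied S -> B B)
  Step 2: B B  =>  b B   (applied B -> b)
  Step 3: b B  =>  b B B   (applied B -> B B)
  Step 4: b B B  =>  b B B B   (applied B -> B B)
  Step 5: b B B B  =>  b b B B   (applied B -> b)
  Step 6: b b B B  =>  b b b B   (applied B -> b)
  Step 7: b b b B  =>  b b b b   (applied B -> b)
Final yield: b b b b
Total rewrite steps: 7

7


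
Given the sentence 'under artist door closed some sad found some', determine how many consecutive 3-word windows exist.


Word trigrams from [8] words:
  Trigram 1: (under artist door)
  Trigram 2: (artist door closed)
  Trigram 3: (door closed some)
  Trigram 4: (closed some sad)
  Trigram 5: (some sad found)
  Trigram 6: (sad found some)
Total word trigrams: 8 - 2 = 6

6


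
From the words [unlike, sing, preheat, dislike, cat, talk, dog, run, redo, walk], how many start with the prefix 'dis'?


Checking each word for prefix 'dis':
  'unlike' -> no (count: 0)
  'sing' -> no (count: 0)
  'preheat' -> no (count: 0)
  'dislike' -> YES, starts with 'dis' (count: 1)
  'cat' -> no (count: 1)
  'talk' -> no (count: 1)
  'dog' -> no (count: 1)
  'run' -> no (count: 1)
  'redo' -> no (count: 1)
  'walk' -> no (count: 1)
Total with prefix 'dis': 1

1


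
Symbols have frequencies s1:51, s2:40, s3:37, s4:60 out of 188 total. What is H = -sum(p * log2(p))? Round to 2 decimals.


Computing entropy H = -sum(p_i * log2(p_i)):
  s1: p = 51/188 = 0.2713, -p*log2(p) = 0.5106
  s2: p = 40/188 = 0.2128, -p*log2(p) = 0.4750
  s3: p = 37/188 = 0.1968, -p*log2(p) = 0.4615
  s4: p = 60/188 = 0.3191, -p*log2(p) = 0.5259
H = sum of terms = 1.9730
Rounded to 2 decimals: 1.97

1.97


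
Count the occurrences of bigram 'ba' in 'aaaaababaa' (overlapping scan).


Scanning 'aaaaababaa' for bigram 'ba':
  Position 0: 'aa' -> no
  Position 1: 'aa' -> no
  Position 2: 'aa' -> no
  Position 3: 'aa' -> no
  Position 4: 'ab' -> no
  Position 5: 'ba' -> MATCH
  Position 6: 'ab' -> no
  Position 7: 'ba' -> MATCH
  Position 8: 'aa' -> no
Total matches: 2

2


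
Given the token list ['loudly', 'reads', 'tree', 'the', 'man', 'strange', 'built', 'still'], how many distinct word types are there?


Listing all tokens and tracking unique types:
  Token 1: 'loudly' -> NEW (unique so far: 1)
  Token 2: 'reads' -> NEW (unique so far: 2)
  Token 3: 'tree' -> NEW (unique so far: 3)
  Token 4: 'the' -> NEW (unique so far: 4)
  Token 5: 'man' -> NEW (unique so far: 5)
  Token 6: 'strange' -> NEW (unique so far: 6)
  Token 7: 'built' -> NEW (unique so far: 7)
  Token 8: 'still' -> NEW (unique so far: 8)
Unique types: ('built', 'loudly', 'man', 'reads', 'still', 'strange', 'the', 'tree')
Vocabulary size: 8

8


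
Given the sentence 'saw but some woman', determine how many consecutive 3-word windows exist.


Word trigrams from [4] words:
  Trigram 1: (saw but some)
  Trigram 2: (but some woman)
Total word trigrams: 4 - 2 = 2

2


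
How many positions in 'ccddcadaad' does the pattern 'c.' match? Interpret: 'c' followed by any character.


Pattern: c. means 'c' followed by any character.
Scanning 'ccddcadaad' position-by-position:
  Pos 0: window 'cc' -> MATCH
  Pos 1: window 'cd' -> MATCH
  Pos 2: window 'dd' -> no
  Pos 3: window 'dc' -> no
  Pos 4: window 'ca' -> MATCH
  Pos 5: window 'ad' -> no
  Pos 6: window 'da' -> no
  Pos 7: window 'aa' -> no
  Pos 8: window 'ad' -> no
  Pos 9: window 'd' -> no
Total matches: 3

3


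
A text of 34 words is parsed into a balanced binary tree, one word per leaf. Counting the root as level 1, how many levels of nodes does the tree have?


In a balanced binary tree with n leaves the deepest leaf is ceil(log2(n)) edges below the root,
so counting node levels inclusive of root and leaves gives ceil(log2(n)) + 1 levels.
log2(34) = 5.0875
ceil(5.0875) = 6
levels = 6 + 1 = 7

7


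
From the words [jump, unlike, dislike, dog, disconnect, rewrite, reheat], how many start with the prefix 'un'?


Checking each word for prefix 'un':
  'jump' -> no (count: 0)
  'unlike' -> YES, starts with 'un' (count: 1)
  'dislike' -> no (count: 1)
  'dog' -> no (count: 1)
  'disconnect' -> no (count: 1)
  'rewrite' -> no (count: 1)
  'reheat' -> no (count: 1)
Total with prefix 'un': 1

1


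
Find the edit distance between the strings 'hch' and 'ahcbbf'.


Building DP table for s1='hch' (len 3) and s2='ahcbbf' (len 6):
       a  h  c  b  b  f
    0  1  2  3  4  5  6
  h 1  1  1  2  3  4  5
  c 2  2  2  1  2  3  4
  h 3  3  2  2  2  3  4
Edit distance = dp[3][6] = 4

4


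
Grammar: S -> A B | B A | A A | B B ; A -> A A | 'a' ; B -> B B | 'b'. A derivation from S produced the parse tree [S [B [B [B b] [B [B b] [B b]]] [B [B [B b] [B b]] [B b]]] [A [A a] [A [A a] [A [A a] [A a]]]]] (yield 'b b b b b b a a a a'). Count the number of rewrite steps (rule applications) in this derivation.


Every bracketed nonterminal node [X ...] in the tree is produced by exactly one rule application.
Reading the tree off as a leftmost derivation:
  Step 1: S  =>  B A   (applied S -> B A)
  Step 2: B A  =>  B B A   (applied B -> B B)
  Step 3: B B A  =>  B B B A   (applied B -> B B)
  Step 4: B B B A  =>  b B B A   (applied B -> b)
  Step 5: b B B A  =>  b B B B A   (applied B -> B B)
  Step 6: b B B B A  =>  b b B B A   (applied B -> b)
  Step 7: b b B B A  =>  b b b B A   (applied B -> b)
  Step 8: b b b B A  =>  b b b B B A   (applied B -> B B)
  Step 9: b b b B B A  =>  b b b B B B A   (applied B -> B B)
  Step 10: b b b B B B A  =>  b b b b B B A   (applied B -> b)
  Step 11: b b b b B B A  =>  b b b b b B A   (applied B -> b)
  Step 12: b b b b b B A  =>  b b b b b b A   (applied B -> b)
  Step 13: b b b b b b A  =>  b b b b b b A A   (applied A -> A A)
  Step 14: b b b b b b A A  =>  b b b b b b a A   (applied A -> a)
  Step 15: b b b b b b a A  =>  b b b b b b a A A   (applied A -> A A)
  Step 16: b b b b b b a A A  =>  b b b b b b a a A   (applied A -> a)
  Step 17: b b b b b b a a A  =>  b b b b b b a a A A   (applied A -> A A)
  Step 18: b b b b b b a a A A  =>  b b b b b b a a a A   (applied A -> a)
  Step 19: b b b b b b a a a A  =>  b b b b b b a a a a   (applied A -> a)
Final yield: b b b b b b a a a a
Total rewrite steps: 19

19


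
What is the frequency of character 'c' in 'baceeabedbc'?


Scanning 'baceeabedbc' for 'c':
  Position 2: 'c' -> MATCH (count: 1)
  Position 10: 'c' -> MATCH (count: 2)
Total occurrences of 'c': 2

2


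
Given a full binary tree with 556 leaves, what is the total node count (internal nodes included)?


Leaf nodes (terminals): 556
Internal nodes = n - 1 = 556 - 1 = 555
Total = leaves + internal = 556 + 555 = 1111

1111


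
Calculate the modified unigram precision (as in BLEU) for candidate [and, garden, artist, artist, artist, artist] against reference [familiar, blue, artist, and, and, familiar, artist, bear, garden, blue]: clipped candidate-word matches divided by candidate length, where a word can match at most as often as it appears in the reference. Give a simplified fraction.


Reference word counts: {'and': 2, 'artist': 2, 'bear': 1, 'blue': 2, 'familiar': 2, 'garden': 1}
Checking each candidate word (with clipping):
  'and' -> in reference (ref count 2, used 1/2) -> match (matches: 1)
  'garden' -> in reference (ref count 1, used 1/1) -> match (matches: 2)
  'artist' -> in reference (ref count 2, used 1/2) -> match (matches: 3)
  'artist' -> in reference (ref count 2, used 2/2) -> match (matches: 4)
  'artist' -> ref count 2 already used up (2/2) -> clipped, no match (matches: 4)
  'artist' -> ref count 2 already used up (2/2) -> clipped, no match (matches: 4)
Clipped matches: 4, Candidate length: 6
Precision = 4/6 = 2/3

2/3


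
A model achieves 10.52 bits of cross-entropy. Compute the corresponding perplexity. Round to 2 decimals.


Perplexity formula: PP = 2^H
H = 10.52
PP = 2^10.52
Decompose: 2^10.52 = 2^10 * 2^0.52
2^10 = 1024, 2^0.52 ~ 1.4339552
PP ~ 1024 * 1.4339552 = 1468.3701248
Rounded to 2 decimals: 1468.37

1468.37


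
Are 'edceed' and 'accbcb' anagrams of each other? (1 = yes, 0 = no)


Sort characters of 'edceed': 'cddeee'
Sort characters of 'accbcb': 'abbccc'
Sorted forms differ -> they are NOT anagrams
Result: 0

0


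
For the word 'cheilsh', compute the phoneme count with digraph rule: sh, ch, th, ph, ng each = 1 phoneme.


Parsing 'cheilsh' greedily, digraphs first:
  'ch' -> digraph (1 consonant phoneme) (phonemes so far: 1)
  'e' -> vowel phoneme (phonemes so far: 2)
  'i' -> vowel phoneme (phonemes so far: 3)
  'l' -> consonant phoneme (phonemes so far: 4)
  'sh' -> digraph (1 consonant phoneme) (phonemes so far: 5)
Total phonemes: 5

5


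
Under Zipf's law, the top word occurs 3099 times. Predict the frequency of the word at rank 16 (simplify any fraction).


Zipf's law: freq(rank) = f1 / rank
f1 = 3099, rank = 16
freq = 3099 / 16
GCD(3099, 16) = 1
Simplified: 3099/16

3099/16


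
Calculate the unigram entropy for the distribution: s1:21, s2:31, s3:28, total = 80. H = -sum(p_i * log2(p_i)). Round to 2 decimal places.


Computing entropy H = -sum(p_i * log2(p_i)):
  s1: p = 21/80 = 0.2625, -p*log2(p) = 0.5065
  s2: p = 31/80 = 0.3875, -p*log2(p) = 0.5300
  s3: p = 28/80 = 0.3500, -p*log2(p) = 0.5301
H = sum of terms = 1.5666
Rounded to 2 decimals: 1.57

1.57


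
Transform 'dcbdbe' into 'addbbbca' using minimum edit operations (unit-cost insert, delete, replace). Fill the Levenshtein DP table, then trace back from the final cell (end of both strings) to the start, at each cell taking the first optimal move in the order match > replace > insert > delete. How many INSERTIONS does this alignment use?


Edit distance = 5. Backtracking from cell (6, 8) with preference match > replace > insert > delete,
then listing the resulting alignment 'dcbdbe' -> 'addbbbca' left to right:
  Step 1: insert 'a' [insertion #1]
  Step 2: keep 'd'
  Step 3: replace c->d
  Step 4: keep 'b'
  Step 5: replace d->b
  Step 6: keep 'b'
  Step 7: insert 'c' [insertion #2]
  Step 8: replace e->a
Total insertions: 2

2


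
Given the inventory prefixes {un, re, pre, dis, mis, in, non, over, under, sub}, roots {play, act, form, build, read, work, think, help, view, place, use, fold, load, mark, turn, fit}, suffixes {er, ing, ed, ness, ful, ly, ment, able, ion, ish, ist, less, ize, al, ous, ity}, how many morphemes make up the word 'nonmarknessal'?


Segmenting 'nonmarknessal' against the inventory:
  'non' -> prefix (morpheme 1)
  'mark' -> root (morpheme 2)
  'ness' -> suffix (morpheme 3)
  'al' -> suffix (morpheme 4)
Total morphemes: 4

4


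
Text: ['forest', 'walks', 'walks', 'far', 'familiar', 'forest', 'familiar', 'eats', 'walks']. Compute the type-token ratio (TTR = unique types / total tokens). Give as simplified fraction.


Tokens: 9
Unique types: ('eats', 'familiar', 'far', 'forest', 'walks') = 5
TTR = 5/9
Already in lowest terms.

5/9


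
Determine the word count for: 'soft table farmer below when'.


Counting words by splitting on spaces:
  Word 1: 'soft'
  Word 2: 'table'
  Word 3: 'farmer'
  Word 4: 'below'
  Word 5: 'when'
Total words: 5

5


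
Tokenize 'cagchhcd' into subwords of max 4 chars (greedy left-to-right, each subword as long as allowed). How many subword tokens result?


'cagchhcd' has 8 characters.
Chunking with max size 4:
  Chunk 1: 'cagc' (positions 0-3)
  Chunk 2: 'hhcd' (positions 4-7)
Total chunks: ceil(8 / 4) = 2

2


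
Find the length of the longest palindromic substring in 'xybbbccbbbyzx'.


Scanning 'xybbbccbbbyzx' for palindromic substrings.
Substring at positions 1-10: 'ybbbccbbby'.
Check: reverse('ybbbccbbby') = 'ybbbccbbby' -> palindrome confirmed.
Neighbouring characters ('x' / 'z') break symmetry, so it cannot extend further.
No longer palindromic substring exists; longest length = 10

10


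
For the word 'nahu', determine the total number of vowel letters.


Scanning each character of 'nahu':
  Position 1: 'n' -> consonant (running count: 0)
  Position 2: 'a' -> vowel (running count: 1)
  Position 3: 'h' -> consonant (running count: 1)
  Position 4: 'u' -> vowel (running count: 2)
Total vowels: 2

2


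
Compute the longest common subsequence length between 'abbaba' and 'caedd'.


DP table for LCS of 'abbaba' and 'caedd':
       c  a  e  d  d
    0  0  0  0  0  0
  a 0  0  1  1  1  1
  b 0  0  1  1  1  1
  b 0  0  1  1  1  1
  a 0  0  1  1  1  1
  b 0  0  1  1  1  1
  a 0  0  1  1  1  1
LCS: 'a'
LCS length = 1

1


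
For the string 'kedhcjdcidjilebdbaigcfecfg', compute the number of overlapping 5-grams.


String 'kedhcjdcidjilebdbaigcfecfg' has length L = 26.
Number of overlapping n-grams = L - n + 1
Substituting: 26 - 5 + 1 = 22

22


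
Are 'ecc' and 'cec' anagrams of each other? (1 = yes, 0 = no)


Sort characters of 'ecc': 'cce'
Sort characters of 'cec': 'cce'
Sorted forms match -> they ARE anagrams
Result: 1

1


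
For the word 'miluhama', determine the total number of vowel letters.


Scanning each character of 'miluhama':
  Position 1: 'm' -> consonant (running count: 0)
  Position 2: 'i' -> vowel (running count: 1)
  Position 3: 'l' -> consonant (running count: 1)
  Position 4: 'u' -> vowel (running count: 2)
  Position 5: 'h' -> consonant (running count: 2)
  Position 6: 'a' -> vowel (running count: 3)
  Position 7: 'm' -> consonant (running count: 3)
  Position 8: 'a' -> vowel (running count: 4)
Total vowels: 4

4


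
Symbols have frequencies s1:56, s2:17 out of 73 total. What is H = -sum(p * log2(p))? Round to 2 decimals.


Computing entropy H = -sum(p_i * log2(p_i)):
  s1: p = 56/73 = 0.7671, -p*log2(p) = 0.2934
  s2: p = 17/73 = 0.2329, -p*log2(p) = 0.4896
H = sum of terms = 0.7830
Rounded to 2 decimals: 0.78

0.78
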